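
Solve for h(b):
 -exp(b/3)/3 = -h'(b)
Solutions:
 h(b) = C1 + exp(b/3)


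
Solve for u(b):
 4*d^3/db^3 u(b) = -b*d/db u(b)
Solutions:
 u(b) = C1 + Integral(C2*airyai(-2^(1/3)*b/2) + C3*airybi(-2^(1/3)*b/2), b)


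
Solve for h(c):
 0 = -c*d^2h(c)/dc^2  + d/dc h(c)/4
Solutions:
 h(c) = C1 + C2*c^(5/4)


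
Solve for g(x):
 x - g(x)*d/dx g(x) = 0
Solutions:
 g(x) = -sqrt(C1 + x^2)
 g(x) = sqrt(C1 + x^2)


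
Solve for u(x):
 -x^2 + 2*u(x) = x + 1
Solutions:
 u(x) = x^2/2 + x/2 + 1/2


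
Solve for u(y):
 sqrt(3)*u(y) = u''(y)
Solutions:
 u(y) = C1*exp(-3^(1/4)*y) + C2*exp(3^(1/4)*y)


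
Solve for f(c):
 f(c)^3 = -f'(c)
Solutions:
 f(c) = -sqrt(2)*sqrt(-1/(C1 - c))/2
 f(c) = sqrt(2)*sqrt(-1/(C1 - c))/2


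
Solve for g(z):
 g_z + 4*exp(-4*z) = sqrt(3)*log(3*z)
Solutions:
 g(z) = C1 + sqrt(3)*z*log(z) + sqrt(3)*z*(-1 + log(3)) + exp(-4*z)


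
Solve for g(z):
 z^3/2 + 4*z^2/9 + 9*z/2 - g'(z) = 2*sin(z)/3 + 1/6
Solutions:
 g(z) = C1 + z^4/8 + 4*z^3/27 + 9*z^2/4 - z/6 + 2*cos(z)/3


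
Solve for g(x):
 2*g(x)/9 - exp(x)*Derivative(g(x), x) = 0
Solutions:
 g(x) = C1*exp(-2*exp(-x)/9)


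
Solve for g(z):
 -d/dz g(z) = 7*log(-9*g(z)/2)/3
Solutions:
 3*Integral(1/(log(-_y) - log(2) + 2*log(3)), (_y, g(z)))/7 = C1 - z


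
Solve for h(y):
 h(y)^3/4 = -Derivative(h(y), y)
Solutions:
 h(y) = -sqrt(2)*sqrt(-1/(C1 - y))
 h(y) = sqrt(2)*sqrt(-1/(C1 - y))


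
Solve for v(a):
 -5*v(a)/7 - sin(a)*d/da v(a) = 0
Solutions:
 v(a) = C1*(cos(a) + 1)^(5/14)/(cos(a) - 1)^(5/14)


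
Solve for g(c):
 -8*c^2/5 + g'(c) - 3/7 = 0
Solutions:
 g(c) = C1 + 8*c^3/15 + 3*c/7


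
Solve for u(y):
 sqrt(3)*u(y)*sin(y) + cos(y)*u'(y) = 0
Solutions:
 u(y) = C1*cos(y)^(sqrt(3))


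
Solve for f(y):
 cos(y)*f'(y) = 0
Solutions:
 f(y) = C1


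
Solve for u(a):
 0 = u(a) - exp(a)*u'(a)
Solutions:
 u(a) = C1*exp(-exp(-a))


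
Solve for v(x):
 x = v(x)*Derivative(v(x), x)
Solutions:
 v(x) = -sqrt(C1 + x^2)
 v(x) = sqrt(C1 + x^2)


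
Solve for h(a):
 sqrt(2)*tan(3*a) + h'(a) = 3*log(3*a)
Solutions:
 h(a) = C1 + 3*a*log(a) - 3*a + 3*a*log(3) + sqrt(2)*log(cos(3*a))/3


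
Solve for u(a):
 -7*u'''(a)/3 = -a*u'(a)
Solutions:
 u(a) = C1 + Integral(C2*airyai(3^(1/3)*7^(2/3)*a/7) + C3*airybi(3^(1/3)*7^(2/3)*a/7), a)


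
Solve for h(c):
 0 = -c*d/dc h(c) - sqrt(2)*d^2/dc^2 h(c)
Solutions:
 h(c) = C1 + C2*erf(2^(1/4)*c/2)


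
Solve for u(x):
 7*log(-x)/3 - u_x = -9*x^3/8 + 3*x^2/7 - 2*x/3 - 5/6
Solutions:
 u(x) = C1 + 9*x^4/32 - x^3/7 + x^2/3 + 7*x*log(-x)/3 - 3*x/2


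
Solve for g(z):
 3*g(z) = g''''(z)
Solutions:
 g(z) = C1*exp(-3^(1/4)*z) + C2*exp(3^(1/4)*z) + C3*sin(3^(1/4)*z) + C4*cos(3^(1/4)*z)


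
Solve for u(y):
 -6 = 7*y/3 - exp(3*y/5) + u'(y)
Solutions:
 u(y) = C1 - 7*y^2/6 - 6*y + 5*exp(3*y/5)/3


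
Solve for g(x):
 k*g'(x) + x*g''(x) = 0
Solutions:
 g(x) = C1 + x^(1 - re(k))*(C2*sin(log(x)*Abs(im(k))) + C3*cos(log(x)*im(k)))


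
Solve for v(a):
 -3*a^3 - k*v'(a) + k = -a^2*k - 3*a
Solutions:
 v(a) = C1 - 3*a^4/(4*k) + a^3/3 + 3*a^2/(2*k) + a


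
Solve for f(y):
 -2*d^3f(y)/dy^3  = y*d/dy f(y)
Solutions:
 f(y) = C1 + Integral(C2*airyai(-2^(2/3)*y/2) + C3*airybi(-2^(2/3)*y/2), y)


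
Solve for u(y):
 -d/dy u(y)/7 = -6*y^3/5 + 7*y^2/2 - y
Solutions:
 u(y) = C1 + 21*y^4/10 - 49*y^3/6 + 7*y^2/2


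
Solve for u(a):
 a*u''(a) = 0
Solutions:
 u(a) = C1 + C2*a


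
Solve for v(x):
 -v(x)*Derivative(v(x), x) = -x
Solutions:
 v(x) = -sqrt(C1 + x^2)
 v(x) = sqrt(C1 + x^2)


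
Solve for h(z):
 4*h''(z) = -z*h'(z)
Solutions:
 h(z) = C1 + C2*erf(sqrt(2)*z/4)


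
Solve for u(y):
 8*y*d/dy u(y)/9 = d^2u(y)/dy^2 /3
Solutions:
 u(y) = C1 + C2*erfi(2*sqrt(3)*y/3)


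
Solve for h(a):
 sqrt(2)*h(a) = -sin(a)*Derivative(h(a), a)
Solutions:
 h(a) = C1*(cos(a) + 1)^(sqrt(2)/2)/(cos(a) - 1)^(sqrt(2)/2)


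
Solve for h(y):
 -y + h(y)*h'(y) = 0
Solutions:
 h(y) = -sqrt(C1 + y^2)
 h(y) = sqrt(C1 + y^2)


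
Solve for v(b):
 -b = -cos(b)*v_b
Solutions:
 v(b) = C1 + Integral(b/cos(b), b)


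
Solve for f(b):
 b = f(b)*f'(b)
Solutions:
 f(b) = -sqrt(C1 + b^2)
 f(b) = sqrt(C1 + b^2)


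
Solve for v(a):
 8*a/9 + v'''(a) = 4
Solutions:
 v(a) = C1 + C2*a + C3*a^2 - a^4/27 + 2*a^3/3


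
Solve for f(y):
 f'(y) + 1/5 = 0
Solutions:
 f(y) = C1 - y/5


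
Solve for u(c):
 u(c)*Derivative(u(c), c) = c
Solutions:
 u(c) = -sqrt(C1 + c^2)
 u(c) = sqrt(C1 + c^2)


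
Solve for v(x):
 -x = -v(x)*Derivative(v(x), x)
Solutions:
 v(x) = -sqrt(C1 + x^2)
 v(x) = sqrt(C1 + x^2)


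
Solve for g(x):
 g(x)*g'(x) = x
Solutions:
 g(x) = -sqrt(C1 + x^2)
 g(x) = sqrt(C1 + x^2)


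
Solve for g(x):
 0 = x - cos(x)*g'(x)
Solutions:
 g(x) = C1 + Integral(x/cos(x), x)


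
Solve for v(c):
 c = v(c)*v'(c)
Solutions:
 v(c) = -sqrt(C1 + c^2)
 v(c) = sqrt(C1 + c^2)


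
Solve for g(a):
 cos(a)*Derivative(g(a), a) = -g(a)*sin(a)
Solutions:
 g(a) = C1*cos(a)


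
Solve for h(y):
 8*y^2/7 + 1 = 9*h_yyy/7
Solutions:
 h(y) = C1 + C2*y + C3*y^2 + 2*y^5/135 + 7*y^3/54


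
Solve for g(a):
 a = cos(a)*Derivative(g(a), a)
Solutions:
 g(a) = C1 + Integral(a/cos(a), a)


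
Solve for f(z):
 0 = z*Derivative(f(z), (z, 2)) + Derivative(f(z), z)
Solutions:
 f(z) = C1 + C2*log(z)


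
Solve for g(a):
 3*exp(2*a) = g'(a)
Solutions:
 g(a) = C1 + 3*exp(2*a)/2


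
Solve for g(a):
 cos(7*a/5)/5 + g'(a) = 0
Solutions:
 g(a) = C1 - sin(7*a/5)/7


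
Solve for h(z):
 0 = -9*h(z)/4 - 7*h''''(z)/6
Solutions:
 h(z) = (C1*sin(2^(1/4)*21^(3/4)*z/14) + C2*cos(2^(1/4)*21^(3/4)*z/14))*exp(-2^(1/4)*21^(3/4)*z/14) + (C3*sin(2^(1/4)*21^(3/4)*z/14) + C4*cos(2^(1/4)*21^(3/4)*z/14))*exp(2^(1/4)*21^(3/4)*z/14)


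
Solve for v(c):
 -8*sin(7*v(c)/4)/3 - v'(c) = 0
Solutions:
 8*c/3 + 2*log(cos(7*v(c)/4) - 1)/7 - 2*log(cos(7*v(c)/4) + 1)/7 = C1


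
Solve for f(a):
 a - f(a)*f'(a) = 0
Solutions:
 f(a) = -sqrt(C1 + a^2)
 f(a) = sqrt(C1 + a^2)


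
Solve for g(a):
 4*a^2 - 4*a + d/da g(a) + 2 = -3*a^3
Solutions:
 g(a) = C1 - 3*a^4/4 - 4*a^3/3 + 2*a^2 - 2*a


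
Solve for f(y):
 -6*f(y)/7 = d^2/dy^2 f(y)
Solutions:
 f(y) = C1*sin(sqrt(42)*y/7) + C2*cos(sqrt(42)*y/7)


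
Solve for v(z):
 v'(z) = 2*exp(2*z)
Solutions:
 v(z) = C1 + exp(2*z)


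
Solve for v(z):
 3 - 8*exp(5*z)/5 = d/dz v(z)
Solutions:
 v(z) = C1 + 3*z - 8*exp(5*z)/25


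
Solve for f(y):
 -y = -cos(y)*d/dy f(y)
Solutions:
 f(y) = C1 + Integral(y/cos(y), y)


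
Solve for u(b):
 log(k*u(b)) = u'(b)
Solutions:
 li(k*u(b))/k = C1 + b


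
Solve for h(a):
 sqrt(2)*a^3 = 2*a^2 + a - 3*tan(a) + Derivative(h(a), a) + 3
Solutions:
 h(a) = C1 + sqrt(2)*a^4/4 - 2*a^3/3 - a^2/2 - 3*a - 3*log(cos(a))


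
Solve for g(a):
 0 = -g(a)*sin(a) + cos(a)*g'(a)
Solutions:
 g(a) = C1/cos(a)


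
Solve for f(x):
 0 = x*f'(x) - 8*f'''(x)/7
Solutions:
 f(x) = C1 + Integral(C2*airyai(7^(1/3)*x/2) + C3*airybi(7^(1/3)*x/2), x)


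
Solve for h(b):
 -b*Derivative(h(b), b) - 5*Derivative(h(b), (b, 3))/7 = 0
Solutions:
 h(b) = C1 + Integral(C2*airyai(-5^(2/3)*7^(1/3)*b/5) + C3*airybi(-5^(2/3)*7^(1/3)*b/5), b)


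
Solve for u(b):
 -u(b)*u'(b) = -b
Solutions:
 u(b) = -sqrt(C1 + b^2)
 u(b) = sqrt(C1 + b^2)


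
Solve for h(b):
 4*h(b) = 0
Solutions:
 h(b) = 0


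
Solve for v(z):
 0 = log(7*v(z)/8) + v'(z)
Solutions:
 -Integral(1/(-log(_y) - log(7) + 3*log(2)), (_y, v(z))) = C1 - z


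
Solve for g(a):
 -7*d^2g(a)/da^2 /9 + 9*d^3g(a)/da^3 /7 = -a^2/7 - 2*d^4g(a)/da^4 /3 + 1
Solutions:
 g(a) = C1 + C2*a + C3*exp(a*(-81 + sqrt(14793))/84) + C4*exp(-a*(81 + sqrt(14793))/84) + 3*a^4/196 + 243*a^3/2401 + 3879*a^2/235298


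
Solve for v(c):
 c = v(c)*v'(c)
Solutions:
 v(c) = -sqrt(C1 + c^2)
 v(c) = sqrt(C1 + c^2)


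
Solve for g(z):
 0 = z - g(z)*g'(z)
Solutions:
 g(z) = -sqrt(C1 + z^2)
 g(z) = sqrt(C1 + z^2)


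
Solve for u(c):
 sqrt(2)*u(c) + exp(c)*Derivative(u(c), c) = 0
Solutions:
 u(c) = C1*exp(sqrt(2)*exp(-c))


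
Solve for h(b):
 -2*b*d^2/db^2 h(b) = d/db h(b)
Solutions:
 h(b) = C1 + C2*sqrt(b)


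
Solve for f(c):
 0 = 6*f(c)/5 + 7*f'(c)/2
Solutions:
 f(c) = C1*exp(-12*c/35)


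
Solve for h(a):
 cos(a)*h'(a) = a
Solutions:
 h(a) = C1 + Integral(a/cos(a), a)


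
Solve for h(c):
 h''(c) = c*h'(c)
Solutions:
 h(c) = C1 + C2*erfi(sqrt(2)*c/2)


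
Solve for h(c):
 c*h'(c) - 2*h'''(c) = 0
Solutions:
 h(c) = C1 + Integral(C2*airyai(2^(2/3)*c/2) + C3*airybi(2^(2/3)*c/2), c)


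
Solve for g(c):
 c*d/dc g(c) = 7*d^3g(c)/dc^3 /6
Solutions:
 g(c) = C1 + Integral(C2*airyai(6^(1/3)*7^(2/3)*c/7) + C3*airybi(6^(1/3)*7^(2/3)*c/7), c)


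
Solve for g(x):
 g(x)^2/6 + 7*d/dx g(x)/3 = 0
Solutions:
 g(x) = 14/(C1 + x)


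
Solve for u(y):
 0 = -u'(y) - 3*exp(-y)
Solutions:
 u(y) = C1 + 3*exp(-y)


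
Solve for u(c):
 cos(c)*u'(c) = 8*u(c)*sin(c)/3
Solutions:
 u(c) = C1/cos(c)^(8/3)


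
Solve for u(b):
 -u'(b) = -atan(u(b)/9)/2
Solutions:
 Integral(1/atan(_y/9), (_y, u(b))) = C1 + b/2


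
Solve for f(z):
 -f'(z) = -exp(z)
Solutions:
 f(z) = C1 + exp(z)


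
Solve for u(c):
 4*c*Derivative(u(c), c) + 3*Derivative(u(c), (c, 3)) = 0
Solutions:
 u(c) = C1 + Integral(C2*airyai(-6^(2/3)*c/3) + C3*airybi(-6^(2/3)*c/3), c)


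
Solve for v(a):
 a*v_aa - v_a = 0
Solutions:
 v(a) = C1 + C2*a^2


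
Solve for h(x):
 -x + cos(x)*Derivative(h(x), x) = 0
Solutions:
 h(x) = C1 + Integral(x/cos(x), x)


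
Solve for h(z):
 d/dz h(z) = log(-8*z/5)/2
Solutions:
 h(z) = C1 + z*log(-z)/2 + z*(-log(5) - 1 + 3*log(2))/2


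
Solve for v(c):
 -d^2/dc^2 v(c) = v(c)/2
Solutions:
 v(c) = C1*sin(sqrt(2)*c/2) + C2*cos(sqrt(2)*c/2)


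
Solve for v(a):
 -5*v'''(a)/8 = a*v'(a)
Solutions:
 v(a) = C1 + Integral(C2*airyai(-2*5^(2/3)*a/5) + C3*airybi(-2*5^(2/3)*a/5), a)


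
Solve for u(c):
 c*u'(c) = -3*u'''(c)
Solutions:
 u(c) = C1 + Integral(C2*airyai(-3^(2/3)*c/3) + C3*airybi(-3^(2/3)*c/3), c)


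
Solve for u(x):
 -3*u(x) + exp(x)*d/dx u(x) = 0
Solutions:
 u(x) = C1*exp(-3*exp(-x))


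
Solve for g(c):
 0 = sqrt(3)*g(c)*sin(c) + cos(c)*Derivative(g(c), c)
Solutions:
 g(c) = C1*cos(c)^(sqrt(3))


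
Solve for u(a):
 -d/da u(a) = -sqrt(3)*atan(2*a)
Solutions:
 u(a) = C1 + sqrt(3)*(a*atan(2*a) - log(4*a^2 + 1)/4)


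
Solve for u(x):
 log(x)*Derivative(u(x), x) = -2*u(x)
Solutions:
 u(x) = C1*exp(-2*li(x))


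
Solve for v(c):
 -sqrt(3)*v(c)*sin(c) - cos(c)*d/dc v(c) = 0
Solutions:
 v(c) = C1*cos(c)^(sqrt(3))


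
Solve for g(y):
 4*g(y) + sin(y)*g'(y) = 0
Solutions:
 g(y) = C1*(cos(y)^2 + 2*cos(y) + 1)/(cos(y)^2 - 2*cos(y) + 1)


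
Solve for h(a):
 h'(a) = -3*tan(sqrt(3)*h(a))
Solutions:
 h(a) = sqrt(3)*(pi - asin(C1*exp(-3*sqrt(3)*a)))/3
 h(a) = sqrt(3)*asin(C1*exp(-3*sqrt(3)*a))/3


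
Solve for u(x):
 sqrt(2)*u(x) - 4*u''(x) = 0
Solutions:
 u(x) = C1*exp(-2^(1/4)*x/2) + C2*exp(2^(1/4)*x/2)


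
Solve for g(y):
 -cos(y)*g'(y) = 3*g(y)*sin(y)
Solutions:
 g(y) = C1*cos(y)^3


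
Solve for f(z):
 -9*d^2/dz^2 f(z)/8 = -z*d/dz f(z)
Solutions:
 f(z) = C1 + C2*erfi(2*z/3)


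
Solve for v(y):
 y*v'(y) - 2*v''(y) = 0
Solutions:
 v(y) = C1 + C2*erfi(y/2)


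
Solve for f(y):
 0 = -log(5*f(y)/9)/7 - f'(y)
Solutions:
 -7*Integral(1/(-log(_y) - log(5) + 2*log(3)), (_y, f(y))) = C1 - y


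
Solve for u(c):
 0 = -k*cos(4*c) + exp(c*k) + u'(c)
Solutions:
 u(c) = C1 + k*sin(4*c)/4 - exp(c*k)/k


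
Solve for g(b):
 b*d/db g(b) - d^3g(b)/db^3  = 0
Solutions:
 g(b) = C1 + Integral(C2*airyai(b) + C3*airybi(b), b)


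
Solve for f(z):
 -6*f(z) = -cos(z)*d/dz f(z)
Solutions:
 f(z) = C1*(sin(z)^3 + 3*sin(z)^2 + 3*sin(z) + 1)/(sin(z)^3 - 3*sin(z)^2 + 3*sin(z) - 1)


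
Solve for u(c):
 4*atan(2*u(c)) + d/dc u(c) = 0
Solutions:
 Integral(1/atan(2*_y), (_y, u(c))) = C1 - 4*c


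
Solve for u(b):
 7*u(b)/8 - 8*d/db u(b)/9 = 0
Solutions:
 u(b) = C1*exp(63*b/64)


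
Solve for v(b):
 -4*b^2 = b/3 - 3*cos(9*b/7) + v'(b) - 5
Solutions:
 v(b) = C1 - 4*b^3/3 - b^2/6 + 5*b + 7*sin(9*b/7)/3


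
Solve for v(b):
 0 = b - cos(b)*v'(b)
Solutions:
 v(b) = C1 + Integral(b/cos(b), b)


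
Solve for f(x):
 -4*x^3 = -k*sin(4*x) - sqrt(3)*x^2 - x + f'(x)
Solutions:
 f(x) = C1 - k*cos(4*x)/4 - x^4 + sqrt(3)*x^3/3 + x^2/2


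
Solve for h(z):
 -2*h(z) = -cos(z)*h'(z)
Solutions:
 h(z) = C1*(sin(z) + 1)/(sin(z) - 1)


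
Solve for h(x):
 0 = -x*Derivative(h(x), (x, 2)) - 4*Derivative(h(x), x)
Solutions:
 h(x) = C1 + C2/x^3


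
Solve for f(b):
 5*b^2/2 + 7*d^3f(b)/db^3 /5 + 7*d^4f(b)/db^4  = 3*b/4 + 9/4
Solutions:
 f(b) = C1 + C2*b + C3*b^2 + C4*exp(-b/5) - 5*b^5/168 + 515*b^4/672 - 1265*b^3/84


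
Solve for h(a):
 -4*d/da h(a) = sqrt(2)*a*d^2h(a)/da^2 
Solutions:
 h(a) = C1 + C2*a^(1 - 2*sqrt(2))


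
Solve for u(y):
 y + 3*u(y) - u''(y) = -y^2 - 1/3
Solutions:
 u(y) = C1*exp(-sqrt(3)*y) + C2*exp(sqrt(3)*y) - y^2/3 - y/3 - 1/3


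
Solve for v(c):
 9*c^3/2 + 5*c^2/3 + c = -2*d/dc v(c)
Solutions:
 v(c) = C1 - 9*c^4/16 - 5*c^3/18 - c^2/4


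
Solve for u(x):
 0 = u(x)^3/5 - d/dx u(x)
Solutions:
 u(x) = -sqrt(10)*sqrt(-1/(C1 + x))/2
 u(x) = sqrt(10)*sqrt(-1/(C1 + x))/2


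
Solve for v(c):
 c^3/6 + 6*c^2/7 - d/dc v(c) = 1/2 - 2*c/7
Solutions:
 v(c) = C1 + c^4/24 + 2*c^3/7 + c^2/7 - c/2


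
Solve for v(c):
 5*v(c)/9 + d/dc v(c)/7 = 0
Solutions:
 v(c) = C1*exp(-35*c/9)


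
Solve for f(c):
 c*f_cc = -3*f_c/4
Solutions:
 f(c) = C1 + C2*c^(1/4)


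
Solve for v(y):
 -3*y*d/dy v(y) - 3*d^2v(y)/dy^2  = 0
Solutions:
 v(y) = C1 + C2*erf(sqrt(2)*y/2)


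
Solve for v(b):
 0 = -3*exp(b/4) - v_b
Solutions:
 v(b) = C1 - 12*exp(b/4)


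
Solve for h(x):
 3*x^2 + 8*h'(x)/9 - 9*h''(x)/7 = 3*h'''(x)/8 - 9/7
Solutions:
 h(x) = C1 + C2*exp(4*x*(-27 + sqrt(1317))/63) + C3*exp(-4*x*(27 + sqrt(1317))/63) - 9*x^3/8 - 2187*x^2/448 - 57753*x/3136


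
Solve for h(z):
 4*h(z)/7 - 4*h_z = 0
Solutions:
 h(z) = C1*exp(z/7)


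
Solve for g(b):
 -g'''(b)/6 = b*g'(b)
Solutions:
 g(b) = C1 + Integral(C2*airyai(-6^(1/3)*b) + C3*airybi(-6^(1/3)*b), b)


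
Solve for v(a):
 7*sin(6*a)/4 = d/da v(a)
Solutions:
 v(a) = C1 - 7*cos(6*a)/24


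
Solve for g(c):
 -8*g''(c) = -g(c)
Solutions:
 g(c) = C1*exp(-sqrt(2)*c/4) + C2*exp(sqrt(2)*c/4)


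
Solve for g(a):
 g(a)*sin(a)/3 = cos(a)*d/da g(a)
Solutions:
 g(a) = C1/cos(a)^(1/3)


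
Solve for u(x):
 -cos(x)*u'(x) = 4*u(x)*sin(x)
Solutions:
 u(x) = C1*cos(x)^4


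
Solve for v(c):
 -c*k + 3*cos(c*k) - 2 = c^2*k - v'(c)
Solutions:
 v(c) = C1 + c^3*k/3 + c^2*k/2 + 2*c - 3*sin(c*k)/k


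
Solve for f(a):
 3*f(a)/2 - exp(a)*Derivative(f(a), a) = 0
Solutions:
 f(a) = C1*exp(-3*exp(-a)/2)


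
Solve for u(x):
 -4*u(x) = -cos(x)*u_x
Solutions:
 u(x) = C1*(sin(x)^2 + 2*sin(x) + 1)/(sin(x)^2 - 2*sin(x) + 1)


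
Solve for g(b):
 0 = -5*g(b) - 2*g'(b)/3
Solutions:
 g(b) = C1*exp(-15*b/2)


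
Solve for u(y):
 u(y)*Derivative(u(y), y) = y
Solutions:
 u(y) = -sqrt(C1 + y^2)
 u(y) = sqrt(C1 + y^2)


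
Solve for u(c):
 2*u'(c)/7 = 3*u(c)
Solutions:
 u(c) = C1*exp(21*c/2)


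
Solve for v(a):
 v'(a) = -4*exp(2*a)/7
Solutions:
 v(a) = C1 - 2*exp(2*a)/7


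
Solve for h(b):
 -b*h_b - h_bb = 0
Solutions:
 h(b) = C1 + C2*erf(sqrt(2)*b/2)


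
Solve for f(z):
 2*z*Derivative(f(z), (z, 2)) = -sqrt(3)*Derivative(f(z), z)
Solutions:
 f(z) = C1 + C2*z^(1 - sqrt(3)/2)


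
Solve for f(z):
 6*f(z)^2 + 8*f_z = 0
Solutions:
 f(z) = 4/(C1 + 3*z)


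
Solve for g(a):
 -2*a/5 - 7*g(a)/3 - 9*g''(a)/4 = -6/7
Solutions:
 g(a) = C1*sin(2*sqrt(21)*a/9) + C2*cos(2*sqrt(21)*a/9) - 6*a/35 + 18/49


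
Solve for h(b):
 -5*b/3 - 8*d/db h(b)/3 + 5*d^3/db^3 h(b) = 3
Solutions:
 h(b) = C1 + C2*exp(-2*sqrt(30)*b/15) + C3*exp(2*sqrt(30)*b/15) - 5*b^2/16 - 9*b/8


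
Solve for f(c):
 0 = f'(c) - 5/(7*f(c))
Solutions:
 f(c) = -sqrt(C1 + 70*c)/7
 f(c) = sqrt(C1 + 70*c)/7


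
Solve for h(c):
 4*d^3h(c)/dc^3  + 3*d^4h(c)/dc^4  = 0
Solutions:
 h(c) = C1 + C2*c + C3*c^2 + C4*exp(-4*c/3)


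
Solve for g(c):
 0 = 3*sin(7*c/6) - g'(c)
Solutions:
 g(c) = C1 - 18*cos(7*c/6)/7


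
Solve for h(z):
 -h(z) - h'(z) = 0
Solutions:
 h(z) = C1*exp(-z)


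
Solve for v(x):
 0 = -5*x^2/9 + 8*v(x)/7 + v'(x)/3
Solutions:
 v(x) = C1*exp(-24*x/7) + 35*x^2/72 - 245*x/864 + 1715/20736


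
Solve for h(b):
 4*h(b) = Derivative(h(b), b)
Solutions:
 h(b) = C1*exp(4*b)


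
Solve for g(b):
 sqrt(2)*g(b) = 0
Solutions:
 g(b) = 0


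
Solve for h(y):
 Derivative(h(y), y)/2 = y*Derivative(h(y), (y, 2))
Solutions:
 h(y) = C1 + C2*y^(3/2)


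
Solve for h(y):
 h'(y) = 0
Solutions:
 h(y) = C1


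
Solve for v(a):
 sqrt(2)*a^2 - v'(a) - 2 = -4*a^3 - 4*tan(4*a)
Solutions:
 v(a) = C1 + a^4 + sqrt(2)*a^3/3 - 2*a - log(cos(4*a))


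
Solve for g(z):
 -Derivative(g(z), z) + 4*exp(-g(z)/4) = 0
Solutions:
 g(z) = 4*log(C1 + z)


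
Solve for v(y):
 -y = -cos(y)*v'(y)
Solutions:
 v(y) = C1 + Integral(y/cos(y), y)


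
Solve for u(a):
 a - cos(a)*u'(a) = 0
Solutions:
 u(a) = C1 + Integral(a/cos(a), a)


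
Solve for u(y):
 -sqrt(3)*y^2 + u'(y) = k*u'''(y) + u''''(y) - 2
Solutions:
 u(y) = C1 + C2*exp(-y*(k^2/(k^3 + sqrt(-4*k^6 + (2*k^3 - 27)^2)/2 - 27/2)^(1/3) + k + (k^3 + sqrt(-4*k^6 + (2*k^3 - 27)^2)/2 - 27/2)^(1/3))/3) + C3*exp(y*(-4*k^2/((-1 + sqrt(3)*I)*(k^3 + sqrt(-4*k^6 + (2*k^3 - 27)^2)/2 - 27/2)^(1/3)) - 2*k + (k^3 + sqrt(-4*k^6 + (2*k^3 - 27)^2)/2 - 27/2)^(1/3) - sqrt(3)*I*(k^3 + sqrt(-4*k^6 + (2*k^3 - 27)^2)/2 - 27/2)^(1/3))/6) + C4*exp(y*(4*k^2/((1 + sqrt(3)*I)*(k^3 + sqrt(-4*k^6 + (2*k^3 - 27)^2)/2 - 27/2)^(1/3)) - 2*k + (k^3 + sqrt(-4*k^6 + (2*k^3 - 27)^2)/2 - 27/2)^(1/3) + sqrt(3)*I*(k^3 + sqrt(-4*k^6 + (2*k^3 - 27)^2)/2 - 27/2)^(1/3))/6) + 2*sqrt(3)*k*y + sqrt(3)*y^3/3 - 2*y


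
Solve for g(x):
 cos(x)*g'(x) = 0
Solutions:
 g(x) = C1


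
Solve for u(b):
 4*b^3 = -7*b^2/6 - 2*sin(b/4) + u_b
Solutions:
 u(b) = C1 + b^4 + 7*b^3/18 - 8*cos(b/4)


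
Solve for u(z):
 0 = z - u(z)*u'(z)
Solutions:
 u(z) = -sqrt(C1 + z^2)
 u(z) = sqrt(C1 + z^2)


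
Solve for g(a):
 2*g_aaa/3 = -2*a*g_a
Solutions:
 g(a) = C1 + Integral(C2*airyai(-3^(1/3)*a) + C3*airybi(-3^(1/3)*a), a)


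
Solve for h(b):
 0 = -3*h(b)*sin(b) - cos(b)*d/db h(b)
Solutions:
 h(b) = C1*cos(b)^3


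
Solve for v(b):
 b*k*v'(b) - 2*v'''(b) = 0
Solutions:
 v(b) = C1 + Integral(C2*airyai(2^(2/3)*b*k^(1/3)/2) + C3*airybi(2^(2/3)*b*k^(1/3)/2), b)


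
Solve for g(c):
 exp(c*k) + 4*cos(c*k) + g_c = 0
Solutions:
 g(c) = C1 - exp(c*k)/k - 4*sin(c*k)/k


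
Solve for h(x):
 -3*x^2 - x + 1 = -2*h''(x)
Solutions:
 h(x) = C1 + C2*x + x^4/8 + x^3/12 - x^2/4


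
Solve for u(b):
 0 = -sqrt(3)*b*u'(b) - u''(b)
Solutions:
 u(b) = C1 + C2*erf(sqrt(2)*3^(1/4)*b/2)


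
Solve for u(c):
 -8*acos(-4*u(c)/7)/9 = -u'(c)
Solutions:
 Integral(1/acos(-4*_y/7), (_y, u(c))) = C1 + 8*c/9


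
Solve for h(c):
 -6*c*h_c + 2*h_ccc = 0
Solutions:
 h(c) = C1 + Integral(C2*airyai(3^(1/3)*c) + C3*airybi(3^(1/3)*c), c)


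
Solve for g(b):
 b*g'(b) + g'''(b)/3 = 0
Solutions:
 g(b) = C1 + Integral(C2*airyai(-3^(1/3)*b) + C3*airybi(-3^(1/3)*b), b)


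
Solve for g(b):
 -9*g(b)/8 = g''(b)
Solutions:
 g(b) = C1*sin(3*sqrt(2)*b/4) + C2*cos(3*sqrt(2)*b/4)


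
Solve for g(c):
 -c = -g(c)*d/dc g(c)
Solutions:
 g(c) = -sqrt(C1 + c^2)
 g(c) = sqrt(C1 + c^2)


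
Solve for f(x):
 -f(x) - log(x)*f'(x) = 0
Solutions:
 f(x) = C1*exp(-li(x))


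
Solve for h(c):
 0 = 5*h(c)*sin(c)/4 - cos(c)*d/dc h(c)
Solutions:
 h(c) = C1/cos(c)^(5/4)


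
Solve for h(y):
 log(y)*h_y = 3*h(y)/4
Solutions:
 h(y) = C1*exp(3*li(y)/4)


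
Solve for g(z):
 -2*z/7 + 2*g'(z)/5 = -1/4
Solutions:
 g(z) = C1 + 5*z^2/14 - 5*z/8


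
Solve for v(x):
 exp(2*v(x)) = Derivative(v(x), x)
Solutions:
 v(x) = log(-sqrt(-1/(C1 + x))) - log(2)/2
 v(x) = log(-1/(C1 + x))/2 - log(2)/2


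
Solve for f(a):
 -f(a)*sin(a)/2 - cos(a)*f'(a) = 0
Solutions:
 f(a) = C1*sqrt(cos(a))


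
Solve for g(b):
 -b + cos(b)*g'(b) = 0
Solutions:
 g(b) = C1 + Integral(b/cos(b), b)


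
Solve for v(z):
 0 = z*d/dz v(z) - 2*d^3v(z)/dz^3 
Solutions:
 v(z) = C1 + Integral(C2*airyai(2^(2/3)*z/2) + C3*airybi(2^(2/3)*z/2), z)


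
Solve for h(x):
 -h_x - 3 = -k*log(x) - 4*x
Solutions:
 h(x) = C1 + k*x*log(x) - k*x + 2*x^2 - 3*x


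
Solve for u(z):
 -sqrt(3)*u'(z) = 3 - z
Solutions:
 u(z) = C1 + sqrt(3)*z^2/6 - sqrt(3)*z


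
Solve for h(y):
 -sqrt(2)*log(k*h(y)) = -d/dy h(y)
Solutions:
 li(k*h(y))/k = C1 + sqrt(2)*y


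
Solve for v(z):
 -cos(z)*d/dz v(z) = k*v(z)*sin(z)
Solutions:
 v(z) = C1*exp(k*log(cos(z)))


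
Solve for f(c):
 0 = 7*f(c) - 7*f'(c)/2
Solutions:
 f(c) = C1*exp(2*c)


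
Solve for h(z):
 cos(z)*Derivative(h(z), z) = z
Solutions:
 h(z) = C1 + Integral(z/cos(z), z)


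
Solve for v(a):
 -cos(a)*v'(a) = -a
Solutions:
 v(a) = C1 + Integral(a/cos(a), a)


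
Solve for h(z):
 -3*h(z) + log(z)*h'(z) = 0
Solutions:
 h(z) = C1*exp(3*li(z))


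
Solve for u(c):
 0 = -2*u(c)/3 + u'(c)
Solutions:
 u(c) = C1*exp(2*c/3)


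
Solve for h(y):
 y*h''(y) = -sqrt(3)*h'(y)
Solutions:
 h(y) = C1 + C2*y^(1 - sqrt(3))


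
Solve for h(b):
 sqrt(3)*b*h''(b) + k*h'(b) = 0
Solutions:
 h(b) = C1 + b^(-sqrt(3)*re(k)/3 + 1)*(C2*sin(sqrt(3)*log(b)*Abs(im(k))/3) + C3*cos(sqrt(3)*log(b)*im(k)/3))


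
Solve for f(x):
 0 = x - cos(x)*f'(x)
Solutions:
 f(x) = C1 + Integral(x/cos(x), x)


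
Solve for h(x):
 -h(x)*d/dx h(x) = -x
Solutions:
 h(x) = -sqrt(C1 + x^2)
 h(x) = sqrt(C1 + x^2)


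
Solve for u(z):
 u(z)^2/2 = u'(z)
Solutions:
 u(z) = -2/(C1 + z)


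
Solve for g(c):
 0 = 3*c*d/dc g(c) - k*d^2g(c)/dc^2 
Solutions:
 g(c) = C1 + C2*erf(sqrt(6)*c*sqrt(-1/k)/2)/sqrt(-1/k)


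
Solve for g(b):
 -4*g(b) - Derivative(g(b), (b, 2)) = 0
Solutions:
 g(b) = C1*sin(2*b) + C2*cos(2*b)


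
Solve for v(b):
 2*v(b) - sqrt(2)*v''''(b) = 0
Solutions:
 v(b) = C1*exp(-2^(1/8)*b) + C2*exp(2^(1/8)*b) + C3*sin(2^(1/8)*b) + C4*cos(2^(1/8)*b)


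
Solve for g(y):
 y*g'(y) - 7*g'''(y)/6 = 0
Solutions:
 g(y) = C1 + Integral(C2*airyai(6^(1/3)*7^(2/3)*y/7) + C3*airybi(6^(1/3)*7^(2/3)*y/7), y)


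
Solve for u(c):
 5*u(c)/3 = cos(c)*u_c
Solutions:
 u(c) = C1*(sin(c) + 1)^(5/6)/(sin(c) - 1)^(5/6)


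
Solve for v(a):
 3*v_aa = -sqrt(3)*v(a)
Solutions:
 v(a) = C1*sin(3^(3/4)*a/3) + C2*cos(3^(3/4)*a/3)


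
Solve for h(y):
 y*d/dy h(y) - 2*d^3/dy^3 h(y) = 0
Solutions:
 h(y) = C1 + Integral(C2*airyai(2^(2/3)*y/2) + C3*airybi(2^(2/3)*y/2), y)


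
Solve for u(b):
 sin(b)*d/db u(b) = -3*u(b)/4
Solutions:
 u(b) = C1*(cos(b) + 1)^(3/8)/(cos(b) - 1)^(3/8)


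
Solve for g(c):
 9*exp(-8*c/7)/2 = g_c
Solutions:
 g(c) = C1 - 63*exp(-8*c/7)/16


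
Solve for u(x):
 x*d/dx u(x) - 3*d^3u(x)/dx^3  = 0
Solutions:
 u(x) = C1 + Integral(C2*airyai(3^(2/3)*x/3) + C3*airybi(3^(2/3)*x/3), x)


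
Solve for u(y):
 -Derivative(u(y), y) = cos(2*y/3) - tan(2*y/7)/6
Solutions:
 u(y) = C1 - 7*log(cos(2*y/7))/12 - 3*sin(2*y/3)/2


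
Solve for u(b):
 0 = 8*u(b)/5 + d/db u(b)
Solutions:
 u(b) = C1*exp(-8*b/5)


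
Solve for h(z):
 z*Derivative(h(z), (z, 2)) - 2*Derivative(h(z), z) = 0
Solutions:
 h(z) = C1 + C2*z^3


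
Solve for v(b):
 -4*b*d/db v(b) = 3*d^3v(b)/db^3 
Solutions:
 v(b) = C1 + Integral(C2*airyai(-6^(2/3)*b/3) + C3*airybi(-6^(2/3)*b/3), b)


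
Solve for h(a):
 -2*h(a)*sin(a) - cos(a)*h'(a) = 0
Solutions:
 h(a) = C1*cos(a)^2


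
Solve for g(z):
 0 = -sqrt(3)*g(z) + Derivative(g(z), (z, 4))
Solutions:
 g(z) = C1*exp(-3^(1/8)*z) + C2*exp(3^(1/8)*z) + C3*sin(3^(1/8)*z) + C4*cos(3^(1/8)*z)


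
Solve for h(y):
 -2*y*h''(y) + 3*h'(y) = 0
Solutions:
 h(y) = C1 + C2*y^(5/2)


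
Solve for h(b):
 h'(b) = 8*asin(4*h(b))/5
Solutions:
 Integral(1/asin(4*_y), (_y, h(b))) = C1 + 8*b/5


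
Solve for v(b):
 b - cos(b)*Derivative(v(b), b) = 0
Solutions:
 v(b) = C1 + Integral(b/cos(b), b)


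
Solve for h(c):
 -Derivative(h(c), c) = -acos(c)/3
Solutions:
 h(c) = C1 + c*acos(c)/3 - sqrt(1 - c^2)/3


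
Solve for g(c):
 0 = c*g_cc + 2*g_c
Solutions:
 g(c) = C1 + C2/c


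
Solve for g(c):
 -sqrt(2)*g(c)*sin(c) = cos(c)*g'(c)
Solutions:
 g(c) = C1*cos(c)^(sqrt(2))


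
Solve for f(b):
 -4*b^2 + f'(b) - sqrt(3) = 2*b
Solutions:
 f(b) = C1 + 4*b^3/3 + b^2 + sqrt(3)*b


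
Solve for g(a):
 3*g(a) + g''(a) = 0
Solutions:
 g(a) = C1*sin(sqrt(3)*a) + C2*cos(sqrt(3)*a)


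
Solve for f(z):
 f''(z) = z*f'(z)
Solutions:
 f(z) = C1 + C2*erfi(sqrt(2)*z/2)


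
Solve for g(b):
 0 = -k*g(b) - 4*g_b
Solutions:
 g(b) = C1*exp(-b*k/4)


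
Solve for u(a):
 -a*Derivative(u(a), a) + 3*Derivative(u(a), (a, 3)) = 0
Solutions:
 u(a) = C1 + Integral(C2*airyai(3^(2/3)*a/3) + C3*airybi(3^(2/3)*a/3), a)


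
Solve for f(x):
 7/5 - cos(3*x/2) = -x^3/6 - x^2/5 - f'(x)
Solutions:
 f(x) = C1 - x^4/24 - x^3/15 - 7*x/5 + 2*sin(3*x/2)/3


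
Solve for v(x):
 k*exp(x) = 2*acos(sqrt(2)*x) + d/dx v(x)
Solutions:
 v(x) = C1 + k*exp(x) - 2*x*acos(sqrt(2)*x) + sqrt(2)*sqrt(1 - 2*x^2)


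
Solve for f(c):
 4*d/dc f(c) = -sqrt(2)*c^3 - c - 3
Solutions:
 f(c) = C1 - sqrt(2)*c^4/16 - c^2/8 - 3*c/4


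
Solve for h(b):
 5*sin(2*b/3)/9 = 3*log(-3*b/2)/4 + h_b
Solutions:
 h(b) = C1 - 3*b*log(-b)/4 - 3*b*log(3)/4 + 3*b*log(2)/4 + 3*b/4 - 5*cos(2*b/3)/6


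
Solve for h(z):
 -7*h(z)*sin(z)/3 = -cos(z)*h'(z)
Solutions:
 h(z) = C1/cos(z)^(7/3)


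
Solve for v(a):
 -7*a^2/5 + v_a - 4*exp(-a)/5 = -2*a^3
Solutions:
 v(a) = C1 - a^4/2 + 7*a^3/15 - 4*exp(-a)/5


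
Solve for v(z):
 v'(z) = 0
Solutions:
 v(z) = C1


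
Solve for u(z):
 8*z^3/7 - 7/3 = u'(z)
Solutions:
 u(z) = C1 + 2*z^4/7 - 7*z/3


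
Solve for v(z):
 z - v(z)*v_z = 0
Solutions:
 v(z) = -sqrt(C1 + z^2)
 v(z) = sqrt(C1 + z^2)


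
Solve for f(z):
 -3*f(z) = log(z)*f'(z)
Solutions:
 f(z) = C1*exp(-3*li(z))


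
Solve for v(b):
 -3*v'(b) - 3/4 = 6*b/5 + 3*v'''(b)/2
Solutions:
 v(b) = C1 + C2*sin(sqrt(2)*b) + C3*cos(sqrt(2)*b) - b^2/5 - b/4


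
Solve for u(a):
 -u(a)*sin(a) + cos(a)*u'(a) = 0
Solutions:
 u(a) = C1/cos(a)


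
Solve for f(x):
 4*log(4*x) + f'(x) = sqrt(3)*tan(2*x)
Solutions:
 f(x) = C1 - 4*x*log(x) - 8*x*log(2) + 4*x - sqrt(3)*log(cos(2*x))/2


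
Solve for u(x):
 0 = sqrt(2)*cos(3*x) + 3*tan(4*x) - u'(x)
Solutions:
 u(x) = C1 - 3*log(cos(4*x))/4 + sqrt(2)*sin(3*x)/3


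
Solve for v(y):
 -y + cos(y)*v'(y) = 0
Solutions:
 v(y) = C1 + Integral(y/cos(y), y)


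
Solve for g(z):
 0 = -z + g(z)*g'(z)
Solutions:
 g(z) = -sqrt(C1 + z^2)
 g(z) = sqrt(C1 + z^2)


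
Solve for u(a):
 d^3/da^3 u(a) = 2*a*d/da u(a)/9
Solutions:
 u(a) = C1 + Integral(C2*airyai(6^(1/3)*a/3) + C3*airybi(6^(1/3)*a/3), a)


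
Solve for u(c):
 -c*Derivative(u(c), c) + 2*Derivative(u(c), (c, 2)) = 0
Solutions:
 u(c) = C1 + C2*erfi(c/2)


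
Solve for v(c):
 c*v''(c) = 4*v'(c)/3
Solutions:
 v(c) = C1 + C2*c^(7/3)


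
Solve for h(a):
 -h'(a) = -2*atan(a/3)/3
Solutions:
 h(a) = C1 + 2*a*atan(a/3)/3 - log(a^2 + 9)


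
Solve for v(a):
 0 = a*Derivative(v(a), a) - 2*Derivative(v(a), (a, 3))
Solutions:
 v(a) = C1 + Integral(C2*airyai(2^(2/3)*a/2) + C3*airybi(2^(2/3)*a/2), a)


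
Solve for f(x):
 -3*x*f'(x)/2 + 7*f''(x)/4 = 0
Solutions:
 f(x) = C1 + C2*erfi(sqrt(21)*x/7)


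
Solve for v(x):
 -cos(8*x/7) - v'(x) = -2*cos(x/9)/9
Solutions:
 v(x) = C1 + 2*sin(x/9) - 7*sin(8*x/7)/8


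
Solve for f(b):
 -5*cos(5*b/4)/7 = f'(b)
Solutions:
 f(b) = C1 - 4*sin(5*b/4)/7


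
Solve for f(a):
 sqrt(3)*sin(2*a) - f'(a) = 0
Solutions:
 f(a) = C1 - sqrt(3)*cos(2*a)/2


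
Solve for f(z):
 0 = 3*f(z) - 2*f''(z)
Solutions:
 f(z) = C1*exp(-sqrt(6)*z/2) + C2*exp(sqrt(6)*z/2)


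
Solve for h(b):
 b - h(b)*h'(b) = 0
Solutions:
 h(b) = -sqrt(C1 + b^2)
 h(b) = sqrt(C1 + b^2)


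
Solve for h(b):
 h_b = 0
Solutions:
 h(b) = C1


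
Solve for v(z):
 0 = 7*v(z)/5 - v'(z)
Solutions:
 v(z) = C1*exp(7*z/5)


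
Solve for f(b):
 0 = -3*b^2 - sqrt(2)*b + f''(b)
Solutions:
 f(b) = C1 + C2*b + b^4/4 + sqrt(2)*b^3/6


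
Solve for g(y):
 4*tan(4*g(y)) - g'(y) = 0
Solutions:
 g(y) = -asin(C1*exp(16*y))/4 + pi/4
 g(y) = asin(C1*exp(16*y))/4


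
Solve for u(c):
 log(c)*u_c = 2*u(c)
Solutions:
 u(c) = C1*exp(2*li(c))


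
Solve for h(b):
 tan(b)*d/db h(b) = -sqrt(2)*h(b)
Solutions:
 h(b) = C1/sin(b)^(sqrt(2))


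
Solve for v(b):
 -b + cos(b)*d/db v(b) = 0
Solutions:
 v(b) = C1 + Integral(b/cos(b), b)


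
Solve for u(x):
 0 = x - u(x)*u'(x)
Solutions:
 u(x) = -sqrt(C1 + x^2)
 u(x) = sqrt(C1 + x^2)


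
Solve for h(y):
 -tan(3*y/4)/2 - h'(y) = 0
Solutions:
 h(y) = C1 + 2*log(cos(3*y/4))/3


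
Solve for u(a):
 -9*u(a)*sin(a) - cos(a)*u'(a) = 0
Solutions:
 u(a) = C1*cos(a)^9


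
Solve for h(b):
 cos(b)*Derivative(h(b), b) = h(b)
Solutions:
 h(b) = C1*sqrt(sin(b) + 1)/sqrt(sin(b) - 1)


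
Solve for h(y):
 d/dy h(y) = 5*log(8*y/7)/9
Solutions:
 h(y) = C1 + 5*y*log(y)/9 - 5*y*log(7)/9 - 5*y/9 + 5*y*log(2)/3


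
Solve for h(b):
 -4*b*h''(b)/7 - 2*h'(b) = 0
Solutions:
 h(b) = C1 + C2/b^(5/2)


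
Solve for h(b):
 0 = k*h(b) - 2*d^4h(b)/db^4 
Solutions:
 h(b) = C1*exp(-2^(3/4)*b*k^(1/4)/2) + C2*exp(2^(3/4)*b*k^(1/4)/2) + C3*exp(-2^(3/4)*I*b*k^(1/4)/2) + C4*exp(2^(3/4)*I*b*k^(1/4)/2)


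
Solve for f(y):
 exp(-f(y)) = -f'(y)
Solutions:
 f(y) = log(C1 - y)


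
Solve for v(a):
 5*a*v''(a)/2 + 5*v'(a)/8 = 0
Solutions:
 v(a) = C1 + C2*a^(3/4)


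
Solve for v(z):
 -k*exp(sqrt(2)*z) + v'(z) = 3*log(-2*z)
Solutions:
 v(z) = C1 + sqrt(2)*k*exp(sqrt(2)*z)/2 + 3*z*log(-z) + 3*z*(-1 + log(2))


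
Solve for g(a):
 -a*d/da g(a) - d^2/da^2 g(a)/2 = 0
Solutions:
 g(a) = C1 + C2*erf(a)


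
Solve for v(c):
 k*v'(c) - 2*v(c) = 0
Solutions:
 v(c) = C1*exp(2*c/k)


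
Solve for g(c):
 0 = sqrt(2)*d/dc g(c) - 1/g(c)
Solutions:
 g(c) = -sqrt(C1 + sqrt(2)*c)
 g(c) = sqrt(C1 + sqrt(2)*c)


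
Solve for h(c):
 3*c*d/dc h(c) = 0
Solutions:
 h(c) = C1


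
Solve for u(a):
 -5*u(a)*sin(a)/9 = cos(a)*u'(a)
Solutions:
 u(a) = C1*cos(a)^(5/9)


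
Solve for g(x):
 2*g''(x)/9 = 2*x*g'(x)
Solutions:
 g(x) = C1 + C2*erfi(3*sqrt(2)*x/2)


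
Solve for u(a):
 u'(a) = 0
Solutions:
 u(a) = C1


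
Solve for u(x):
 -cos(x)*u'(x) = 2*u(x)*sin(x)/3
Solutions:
 u(x) = C1*cos(x)^(2/3)


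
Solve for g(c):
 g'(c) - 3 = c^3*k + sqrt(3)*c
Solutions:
 g(c) = C1 + c^4*k/4 + sqrt(3)*c^2/2 + 3*c


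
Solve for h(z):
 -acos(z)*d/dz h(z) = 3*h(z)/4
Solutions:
 h(z) = C1*exp(-3*Integral(1/acos(z), z)/4)


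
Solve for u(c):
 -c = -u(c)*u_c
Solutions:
 u(c) = -sqrt(C1 + c^2)
 u(c) = sqrt(C1 + c^2)


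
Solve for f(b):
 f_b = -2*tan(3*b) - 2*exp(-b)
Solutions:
 f(b) = C1 - log(tan(3*b)^2 + 1)/3 + 2*exp(-b)


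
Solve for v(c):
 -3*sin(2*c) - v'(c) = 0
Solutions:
 v(c) = C1 + 3*cos(2*c)/2


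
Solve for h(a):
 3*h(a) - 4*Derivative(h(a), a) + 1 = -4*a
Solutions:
 h(a) = C1*exp(3*a/4) - 4*a/3 - 19/9


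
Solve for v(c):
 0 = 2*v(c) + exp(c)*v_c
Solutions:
 v(c) = C1*exp(2*exp(-c))


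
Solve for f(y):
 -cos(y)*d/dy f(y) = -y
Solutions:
 f(y) = C1 + Integral(y/cos(y), y)


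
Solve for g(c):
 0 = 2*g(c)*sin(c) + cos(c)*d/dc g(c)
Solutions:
 g(c) = C1*cos(c)^2


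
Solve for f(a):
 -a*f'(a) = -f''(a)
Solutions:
 f(a) = C1 + C2*erfi(sqrt(2)*a/2)


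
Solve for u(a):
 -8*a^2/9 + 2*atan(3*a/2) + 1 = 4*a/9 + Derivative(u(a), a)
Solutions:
 u(a) = C1 - 8*a^3/27 - 2*a^2/9 + 2*a*atan(3*a/2) + a - 2*log(9*a^2 + 4)/3


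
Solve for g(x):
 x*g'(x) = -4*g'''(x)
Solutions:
 g(x) = C1 + Integral(C2*airyai(-2^(1/3)*x/2) + C3*airybi(-2^(1/3)*x/2), x)


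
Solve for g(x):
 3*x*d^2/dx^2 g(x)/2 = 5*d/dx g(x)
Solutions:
 g(x) = C1 + C2*x^(13/3)


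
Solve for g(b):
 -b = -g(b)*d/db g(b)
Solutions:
 g(b) = -sqrt(C1 + b^2)
 g(b) = sqrt(C1 + b^2)


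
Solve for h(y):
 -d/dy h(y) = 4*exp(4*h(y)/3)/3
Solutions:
 h(y) = 3*log(-(1/(C1 + 16*y))^(1/4)) + 3*log(3)/2
 h(y) = 3*log(1/(C1 + 16*y))/4 + 3*log(3)/2
 h(y) = 3*log(-I*(1/(C1 + 16*y))^(1/4)) + 3*log(3)/2
 h(y) = 3*log(I*(1/(C1 + 16*y))^(1/4)) + 3*log(3)/2


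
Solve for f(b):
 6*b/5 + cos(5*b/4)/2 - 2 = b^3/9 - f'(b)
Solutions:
 f(b) = C1 + b^4/36 - 3*b^2/5 + 2*b - 2*sin(5*b/4)/5


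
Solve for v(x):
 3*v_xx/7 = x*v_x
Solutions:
 v(x) = C1 + C2*erfi(sqrt(42)*x/6)


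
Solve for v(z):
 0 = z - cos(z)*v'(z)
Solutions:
 v(z) = C1 + Integral(z/cos(z), z)


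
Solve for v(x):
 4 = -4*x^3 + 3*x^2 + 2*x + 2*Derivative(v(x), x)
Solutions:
 v(x) = C1 + x^4/2 - x^3/2 - x^2/2 + 2*x


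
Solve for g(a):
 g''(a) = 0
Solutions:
 g(a) = C1 + C2*a


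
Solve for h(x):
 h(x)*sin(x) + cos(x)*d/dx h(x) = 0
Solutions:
 h(x) = C1*cos(x)


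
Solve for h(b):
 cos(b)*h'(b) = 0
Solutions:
 h(b) = C1


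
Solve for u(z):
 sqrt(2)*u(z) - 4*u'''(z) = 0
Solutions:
 u(z) = C3*exp(sqrt(2)*z/2) + (C1*sin(sqrt(6)*z/4) + C2*cos(sqrt(6)*z/4))*exp(-sqrt(2)*z/4)


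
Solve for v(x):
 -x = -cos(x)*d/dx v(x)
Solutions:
 v(x) = C1 + Integral(x/cos(x), x)


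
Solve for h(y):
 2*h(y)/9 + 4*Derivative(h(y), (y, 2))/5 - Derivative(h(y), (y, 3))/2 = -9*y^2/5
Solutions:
 h(y) = C1*exp(y*(-2^(1/3)*(5*sqrt(13305) + 631)^(1/3) - 32*2^(2/3)/(5*sqrt(13305) + 631)^(1/3) + 16)/30)*sin(2^(1/3)*sqrt(3)*y*(-(5*sqrt(13305) + 631)^(1/3) + 32*2^(1/3)/(5*sqrt(13305) + 631)^(1/3))/30) + C2*exp(y*(-2^(1/3)*(5*sqrt(13305) + 631)^(1/3) - 32*2^(2/3)/(5*sqrt(13305) + 631)^(1/3) + 16)/30)*cos(2^(1/3)*sqrt(3)*y*(-(5*sqrt(13305) + 631)^(1/3) + 32*2^(1/3)/(5*sqrt(13305) + 631)^(1/3))/30) + C3*exp(y*(32*2^(2/3)/(5*sqrt(13305) + 631)^(1/3) + 8 + 2^(1/3)*(5*sqrt(13305) + 631)^(1/3))/15) - 81*y^2/10 + 1458/25


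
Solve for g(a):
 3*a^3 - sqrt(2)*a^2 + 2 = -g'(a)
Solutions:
 g(a) = C1 - 3*a^4/4 + sqrt(2)*a^3/3 - 2*a


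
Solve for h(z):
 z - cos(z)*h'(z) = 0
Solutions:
 h(z) = C1 + Integral(z/cos(z), z)


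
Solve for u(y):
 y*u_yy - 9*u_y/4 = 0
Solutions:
 u(y) = C1 + C2*y^(13/4)


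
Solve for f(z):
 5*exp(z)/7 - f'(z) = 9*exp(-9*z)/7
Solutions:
 f(z) = C1 + 5*exp(z)/7 + exp(-9*z)/7


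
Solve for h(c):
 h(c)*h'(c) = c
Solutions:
 h(c) = -sqrt(C1 + c^2)
 h(c) = sqrt(C1 + c^2)


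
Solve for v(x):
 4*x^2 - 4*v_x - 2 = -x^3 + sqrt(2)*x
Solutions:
 v(x) = C1 + x^4/16 + x^3/3 - sqrt(2)*x^2/8 - x/2


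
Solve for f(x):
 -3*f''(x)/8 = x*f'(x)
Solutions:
 f(x) = C1 + C2*erf(2*sqrt(3)*x/3)


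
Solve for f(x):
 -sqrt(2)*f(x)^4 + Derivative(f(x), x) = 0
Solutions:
 f(x) = (-1/(C1 + 3*sqrt(2)*x))^(1/3)
 f(x) = (-1/(C1 + sqrt(2)*x))^(1/3)*(-3^(2/3) - 3*3^(1/6)*I)/6
 f(x) = (-1/(C1 + sqrt(2)*x))^(1/3)*(-3^(2/3) + 3*3^(1/6)*I)/6


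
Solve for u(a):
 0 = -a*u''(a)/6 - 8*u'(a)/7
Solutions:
 u(a) = C1 + C2/a^(41/7)


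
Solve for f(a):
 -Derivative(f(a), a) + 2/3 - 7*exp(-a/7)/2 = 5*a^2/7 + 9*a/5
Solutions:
 f(a) = C1 - 5*a^3/21 - 9*a^2/10 + 2*a/3 + 49*exp(-a/7)/2


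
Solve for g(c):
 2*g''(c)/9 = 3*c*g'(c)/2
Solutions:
 g(c) = C1 + C2*erfi(3*sqrt(6)*c/4)


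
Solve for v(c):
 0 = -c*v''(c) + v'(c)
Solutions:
 v(c) = C1 + C2*c^2


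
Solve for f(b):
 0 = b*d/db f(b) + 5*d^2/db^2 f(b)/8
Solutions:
 f(b) = C1 + C2*erf(2*sqrt(5)*b/5)


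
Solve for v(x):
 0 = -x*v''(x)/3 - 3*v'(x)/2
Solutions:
 v(x) = C1 + C2/x^(7/2)


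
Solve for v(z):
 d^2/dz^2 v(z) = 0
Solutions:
 v(z) = C1 + C2*z


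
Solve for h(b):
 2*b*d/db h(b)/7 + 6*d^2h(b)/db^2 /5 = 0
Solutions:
 h(b) = C1 + C2*erf(sqrt(210)*b/42)


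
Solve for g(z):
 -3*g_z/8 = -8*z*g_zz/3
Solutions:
 g(z) = C1 + C2*z^(73/64)


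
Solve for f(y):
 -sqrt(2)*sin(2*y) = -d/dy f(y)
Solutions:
 f(y) = C1 - sqrt(2)*cos(2*y)/2


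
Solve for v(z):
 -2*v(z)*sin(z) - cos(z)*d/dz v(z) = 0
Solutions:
 v(z) = C1*cos(z)^2


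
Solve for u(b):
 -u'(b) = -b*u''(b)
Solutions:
 u(b) = C1 + C2*b^2


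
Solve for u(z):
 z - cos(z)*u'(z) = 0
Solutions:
 u(z) = C1 + Integral(z/cos(z), z)


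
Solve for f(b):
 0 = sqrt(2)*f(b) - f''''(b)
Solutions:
 f(b) = C1*exp(-2^(1/8)*b) + C2*exp(2^(1/8)*b) + C3*sin(2^(1/8)*b) + C4*cos(2^(1/8)*b)


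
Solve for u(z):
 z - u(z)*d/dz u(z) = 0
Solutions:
 u(z) = -sqrt(C1 + z^2)
 u(z) = sqrt(C1 + z^2)


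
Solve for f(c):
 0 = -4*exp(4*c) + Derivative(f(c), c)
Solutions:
 f(c) = C1 + exp(4*c)


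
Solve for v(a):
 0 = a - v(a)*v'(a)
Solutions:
 v(a) = -sqrt(C1 + a^2)
 v(a) = sqrt(C1 + a^2)


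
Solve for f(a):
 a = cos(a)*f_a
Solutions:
 f(a) = C1 + Integral(a/cos(a), a)


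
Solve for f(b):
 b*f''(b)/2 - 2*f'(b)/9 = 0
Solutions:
 f(b) = C1 + C2*b^(13/9)


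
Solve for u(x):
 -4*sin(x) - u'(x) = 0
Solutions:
 u(x) = C1 + 4*cos(x)


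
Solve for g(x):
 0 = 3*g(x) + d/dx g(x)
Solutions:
 g(x) = C1*exp(-3*x)


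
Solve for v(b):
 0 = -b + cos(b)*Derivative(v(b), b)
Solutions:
 v(b) = C1 + Integral(b/cos(b), b)


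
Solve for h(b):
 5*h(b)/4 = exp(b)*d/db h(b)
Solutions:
 h(b) = C1*exp(-5*exp(-b)/4)


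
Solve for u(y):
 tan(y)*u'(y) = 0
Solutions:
 u(y) = C1


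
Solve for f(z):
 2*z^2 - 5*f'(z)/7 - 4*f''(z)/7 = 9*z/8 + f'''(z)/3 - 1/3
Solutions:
 f(z) = C1 + 14*z^3/15 - 1211*z^2/400 + 2023*z/750 + (C2*sin(sqrt(69)*z/7) + C3*cos(sqrt(69)*z/7))*exp(-6*z/7)


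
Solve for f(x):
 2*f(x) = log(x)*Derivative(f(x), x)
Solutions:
 f(x) = C1*exp(2*li(x))


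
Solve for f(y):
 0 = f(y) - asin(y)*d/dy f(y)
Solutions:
 f(y) = C1*exp(Integral(1/asin(y), y))


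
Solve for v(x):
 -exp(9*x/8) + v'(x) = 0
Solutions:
 v(x) = C1 + 8*exp(9*x/8)/9


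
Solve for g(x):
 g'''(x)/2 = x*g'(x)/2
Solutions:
 g(x) = C1 + Integral(C2*airyai(x) + C3*airybi(x), x)


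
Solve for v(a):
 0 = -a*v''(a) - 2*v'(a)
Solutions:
 v(a) = C1 + C2/a


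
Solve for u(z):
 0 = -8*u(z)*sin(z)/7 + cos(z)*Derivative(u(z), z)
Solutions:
 u(z) = C1/cos(z)^(8/7)


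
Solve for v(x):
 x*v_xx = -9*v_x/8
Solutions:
 v(x) = C1 + C2/x^(1/8)


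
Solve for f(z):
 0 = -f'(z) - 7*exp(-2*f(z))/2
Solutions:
 f(z) = log(-sqrt(C1 - 7*z))
 f(z) = log(C1 - 7*z)/2


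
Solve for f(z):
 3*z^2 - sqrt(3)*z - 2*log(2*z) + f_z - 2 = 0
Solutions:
 f(z) = C1 - z^3 + sqrt(3)*z^2/2 + 2*z*log(z) + z*log(4)


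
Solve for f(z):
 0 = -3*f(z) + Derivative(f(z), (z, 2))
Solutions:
 f(z) = C1*exp(-sqrt(3)*z) + C2*exp(sqrt(3)*z)
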